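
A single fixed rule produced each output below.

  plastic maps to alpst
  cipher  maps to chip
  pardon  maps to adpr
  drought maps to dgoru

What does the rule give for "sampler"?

The pattern: delete the last 2 characters, then sort the characters into alphabetical order.
Applying both steps to "sampler": "sampl", then "almps".
(Check on "pardon": → "pard" → "adpr" ✓)

almps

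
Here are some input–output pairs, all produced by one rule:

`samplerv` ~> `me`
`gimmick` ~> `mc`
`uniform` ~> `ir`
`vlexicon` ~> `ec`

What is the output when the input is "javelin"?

Each output is the input with this applied: keep one character in every 3, starting at position 3 (positions 3rd, 6th, 9th, ...).
So "javelin" becomes "vi".

vi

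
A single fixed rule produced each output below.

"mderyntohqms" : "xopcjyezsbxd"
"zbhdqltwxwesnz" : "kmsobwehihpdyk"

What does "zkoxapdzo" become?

kvzilaokz

Each output is the input with this applied: shift every letter 11 places forward in the alphabet (wrapping around).
For "zkoxapdzo" the result is "kvzilaokz".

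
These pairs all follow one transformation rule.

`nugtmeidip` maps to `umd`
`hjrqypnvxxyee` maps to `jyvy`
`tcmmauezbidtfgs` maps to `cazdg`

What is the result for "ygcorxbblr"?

What's happening: keep one character in every 3, starting at position 2 (positions 2nd, 5th, 8th, ...).
On "ygcorxbblr" that produces "grb".

grb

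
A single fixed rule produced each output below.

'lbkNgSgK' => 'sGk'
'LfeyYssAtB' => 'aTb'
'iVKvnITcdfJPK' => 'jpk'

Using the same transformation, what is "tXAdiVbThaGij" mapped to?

The pattern: flip the case of every letter, then keep only the last 3 characters.
On "tXAdiVbThaGij": the first step gives "TxaDIvBtHAgIJ", and the second then gives "gIJ".

gIJ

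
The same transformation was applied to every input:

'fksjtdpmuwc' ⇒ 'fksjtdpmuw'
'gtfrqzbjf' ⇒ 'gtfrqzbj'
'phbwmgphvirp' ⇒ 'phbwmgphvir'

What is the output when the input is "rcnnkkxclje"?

The pattern: delete the last character.
Applying that to "rcnnkkxclje" gives "rcnnkkxclj".

rcnnkkxclj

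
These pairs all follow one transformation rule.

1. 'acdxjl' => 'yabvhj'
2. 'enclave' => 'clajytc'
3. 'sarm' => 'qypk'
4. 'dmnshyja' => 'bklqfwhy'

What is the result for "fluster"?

Looking at the pairs, the operation is to shift every letter 2 places backward in the alphabet (wrapping around).
For "fluster" the result is "djsqrcp".

djsqrcp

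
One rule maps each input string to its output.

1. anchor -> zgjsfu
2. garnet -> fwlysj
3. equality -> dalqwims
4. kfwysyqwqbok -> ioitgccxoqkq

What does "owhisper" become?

In each case the input is transformed by: swap the front and back halves of the string, then shift every letter 8 places backward in the alphabet (wrapping around).
Working it through for "owhisper": intermediate "sperowhi", final "khwjgoza".
(Check on "garnet": → "netgar" → "fwlysj" ✓)

khwjgoza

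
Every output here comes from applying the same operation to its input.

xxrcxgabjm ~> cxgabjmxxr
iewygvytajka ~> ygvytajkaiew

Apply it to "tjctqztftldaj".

Looking at the pairs, the operation is to move the first 3 characters to the end (rotate left by 3).
Applying that to "tjctqztftldaj" gives "tqztftldajtjc".

tqztftldajtjc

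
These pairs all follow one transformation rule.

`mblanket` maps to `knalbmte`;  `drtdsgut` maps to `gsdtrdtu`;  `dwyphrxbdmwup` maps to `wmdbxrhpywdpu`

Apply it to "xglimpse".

pmilgxes

What's happening: move the last 2 characters to the front (rotate right by 2), then reverse the string.
Starting from "xglimpse": after the first operation, "sexglimp"; after the second, "pmilgxes".
(Check on "mblanket": → "etmblank" → "knalbmte" ✓)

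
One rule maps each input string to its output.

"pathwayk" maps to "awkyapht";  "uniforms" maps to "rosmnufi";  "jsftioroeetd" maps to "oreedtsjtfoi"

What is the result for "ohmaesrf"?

Looking at the pairs, the operation is to swap the front and back halves of the string, then swap each adjacent pair of characters (1↔2, 3↔4, ...).
On "ohmaesrf": the first step gives "esrfohma", and the second then gives "sefrhoam".

sefrhoam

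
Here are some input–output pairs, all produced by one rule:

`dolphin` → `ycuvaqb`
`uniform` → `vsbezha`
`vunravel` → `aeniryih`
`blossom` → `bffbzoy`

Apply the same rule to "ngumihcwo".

hzvupjbat

The pattern: shift every letter 13 places forward in the alphabet (wrapping around) — i.e. ROT13, then move the first 2 characters to the end (rotate left by 2).
On "ngumihcwo" that produces "hzvupjbat".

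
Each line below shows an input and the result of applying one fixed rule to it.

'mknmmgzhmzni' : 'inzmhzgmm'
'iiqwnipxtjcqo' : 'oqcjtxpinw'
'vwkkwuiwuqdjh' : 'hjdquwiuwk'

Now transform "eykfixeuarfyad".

dayfrauexif

Each output is the input with this applied: delete the first 3 characters, then reverse the string.
Starting from "eykfixeuarfyad": after the first operation, "fixeuarfyad"; after the second, "dayfrauexif".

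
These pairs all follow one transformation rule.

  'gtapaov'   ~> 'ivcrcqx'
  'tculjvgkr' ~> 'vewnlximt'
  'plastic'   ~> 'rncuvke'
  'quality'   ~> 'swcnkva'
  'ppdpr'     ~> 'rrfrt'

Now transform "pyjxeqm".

Looking at the pairs, the operation is to shift every letter 2 places forward in the alphabet (wrapping around).
So "pyjxeqm" becomes "ralzgso".

ralzgso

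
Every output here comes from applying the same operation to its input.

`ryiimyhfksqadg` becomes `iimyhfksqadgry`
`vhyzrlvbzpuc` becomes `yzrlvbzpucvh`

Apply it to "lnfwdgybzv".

fwdgybzvln

The rule is to move the first 2 characters to the end (rotate left by 2).
"lnfwdgybzv" → "fwdgybzvln".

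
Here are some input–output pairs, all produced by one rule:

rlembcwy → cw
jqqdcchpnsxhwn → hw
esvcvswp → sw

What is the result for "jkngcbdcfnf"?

fn

The transformation: move the last 3 characters to the front (rotate right by 3), then keep only the first 2 characters.
For "jkngcbdcfnf", step one produces "fnfjkngcbdc"; step two turns that into "fn".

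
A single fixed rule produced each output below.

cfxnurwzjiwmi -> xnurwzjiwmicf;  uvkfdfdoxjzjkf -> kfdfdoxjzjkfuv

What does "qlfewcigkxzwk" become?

fewcigkxzwkql

The pattern: move the first 2 characters to the end (rotate left by 2).
Doing the same to "qlfewcigkxzwk": "fewcigkxzwkql".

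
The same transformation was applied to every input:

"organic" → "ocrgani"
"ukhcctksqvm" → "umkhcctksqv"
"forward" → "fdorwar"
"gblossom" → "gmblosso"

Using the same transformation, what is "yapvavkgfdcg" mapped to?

Each output is the input with this applied: swap the first and last characters, then move the last character to the front.
So "yapvavkgfdcg" becomes "ygapvavkgfdc".

ygapvavkgfdc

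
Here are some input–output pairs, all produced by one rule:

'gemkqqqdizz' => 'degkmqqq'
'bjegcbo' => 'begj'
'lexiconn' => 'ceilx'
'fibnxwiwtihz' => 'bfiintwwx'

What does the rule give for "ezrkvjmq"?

The transformation: delete the last 3 characters, then sort the characters into alphabetical order.
Working it through for "ezrkvjmq": intermediate "ezrkv", final "ekrvz".

ekrvz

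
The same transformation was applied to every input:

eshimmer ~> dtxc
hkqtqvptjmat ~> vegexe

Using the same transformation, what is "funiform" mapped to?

ftzx

Each output is the input with this applied: keep every other character starting from the second (positions 2nd, 4th, 6th, ...), then shift every letter 11 places forward in the alphabet (wrapping around).
For "funiform" the result is "ftzx".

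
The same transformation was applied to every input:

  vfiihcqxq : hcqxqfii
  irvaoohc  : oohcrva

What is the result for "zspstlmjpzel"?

Each output is the input with this applied: delete the first character, then move the first 3 characters to the end (rotate left by 3).
Applying that to "zspstlmjpzel" gives "tlmjpzelsps".

tlmjpzelsps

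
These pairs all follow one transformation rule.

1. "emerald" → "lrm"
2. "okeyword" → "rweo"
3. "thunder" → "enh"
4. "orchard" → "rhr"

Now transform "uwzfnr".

The rule is to reverse the string, then keep every other character starting from the second (positions 2nd, 4th, 6th, ...).
For "uwzfnr", step one produces "rnfzwu"; step two turns that into "nzu".

nzu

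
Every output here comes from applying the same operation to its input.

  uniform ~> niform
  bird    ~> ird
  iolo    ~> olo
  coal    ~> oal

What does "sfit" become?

Rule — delete the first character.
"sfit" → "fit".

fit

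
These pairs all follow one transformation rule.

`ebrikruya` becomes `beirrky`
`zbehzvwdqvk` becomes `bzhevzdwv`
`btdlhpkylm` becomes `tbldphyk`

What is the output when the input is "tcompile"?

The pattern: swap each adjacent pair of characters (1↔2, 3↔4, ...), then delete the last 2 characters.
Working it through for "tcompile": intermediate "ctmoipel", final "ctmoip".
(Check on "btdlhpkylm": → "tbldphykml" → "tbldphyk" ✓)

ctmoip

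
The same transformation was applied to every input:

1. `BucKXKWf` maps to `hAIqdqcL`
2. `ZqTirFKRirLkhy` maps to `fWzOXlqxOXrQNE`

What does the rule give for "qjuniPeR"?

In each case the input is transformed by: flip the case of every letter, then shift every letter 6 places forward in the alphabet (wrapping around).
On "qjuniPeR": the first step gives "QJUNIpEr", and the second then gives "WPATOvKx".

WPATOvKx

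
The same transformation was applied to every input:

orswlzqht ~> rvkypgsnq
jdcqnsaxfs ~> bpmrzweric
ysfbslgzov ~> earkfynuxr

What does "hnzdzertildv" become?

ycydqshkcugm

The pattern: move the first 2 characters to the end (rotate left by 2), then shift every letter 1 place backward in the alphabet (wrapping around).
For "hnzdzertildv" the result is "ycydqshkcugm".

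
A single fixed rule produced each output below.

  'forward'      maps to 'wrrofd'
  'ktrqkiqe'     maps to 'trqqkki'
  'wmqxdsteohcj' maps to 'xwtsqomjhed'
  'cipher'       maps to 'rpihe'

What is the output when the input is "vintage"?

Rule — sort the characters into reverse alphabetical order, then delete the last character.
For "vintage", step one produces "vtnigea"; step two turns that into "vtnige".

vtnige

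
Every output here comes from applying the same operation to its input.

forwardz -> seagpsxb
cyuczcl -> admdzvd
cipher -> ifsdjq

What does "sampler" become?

mfstbnq

What's happening: shift every letter 1 place forward in the alphabet (wrapping around), then move the last 3 characters to the front (rotate right by 3).
Working it through for "sampler": intermediate "tbnqmfs", final "mfstbnq".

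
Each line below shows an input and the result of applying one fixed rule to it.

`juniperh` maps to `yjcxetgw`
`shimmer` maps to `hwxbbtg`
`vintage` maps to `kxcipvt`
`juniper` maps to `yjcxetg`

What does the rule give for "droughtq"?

Looking at the pairs, the operation is to shift every letter 11 places backward in the alphabet (wrapping around).
"droughtq" → "sgdjvwif".

sgdjvwif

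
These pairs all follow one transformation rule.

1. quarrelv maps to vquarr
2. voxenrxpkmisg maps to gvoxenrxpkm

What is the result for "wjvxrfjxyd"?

dwjvxrfj

Each output is the input with this applied: move the last 3 characters to the front (rotate right by 3), then delete the first 2 characters.
On "wjvxrfjxyd": the first step gives "xydwjvxrfj", and the second then gives "dwjvxrfj".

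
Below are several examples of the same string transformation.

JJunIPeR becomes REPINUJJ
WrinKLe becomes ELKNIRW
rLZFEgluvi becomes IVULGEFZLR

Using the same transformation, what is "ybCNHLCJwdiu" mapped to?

UIDWJCLHNCBY

Looking at the pairs, the operation is to reverse the string, then convert every letter to uppercase.
"ybCNHLCJwdiu" → "uidwJCLHNCby" → "UIDWJCLHNCBY".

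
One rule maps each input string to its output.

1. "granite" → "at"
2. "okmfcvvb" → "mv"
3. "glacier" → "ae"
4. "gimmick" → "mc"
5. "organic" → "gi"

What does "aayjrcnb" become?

yc

What's happening: keep one character in every 3, starting at position 3 (positions 3rd, 6th, 9th, ...).
On "aayjrcnb" that produces "yc".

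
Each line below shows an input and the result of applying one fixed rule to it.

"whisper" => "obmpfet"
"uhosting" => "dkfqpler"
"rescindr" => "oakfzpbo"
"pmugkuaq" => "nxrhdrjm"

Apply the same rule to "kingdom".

jladkfh

What's happening: shift every letter 3 places backward in the alphabet (wrapping around), then reverse the string.
Doing the same to "kingdom": "jladkfh".
(Check on "pmugkuaq": → "mjrdhrxn" → "nxrhdrjm" ✓)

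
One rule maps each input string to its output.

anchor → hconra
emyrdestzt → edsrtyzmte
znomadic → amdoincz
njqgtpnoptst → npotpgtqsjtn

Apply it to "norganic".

Rule — swap the front and back halves of the string, then take characters alternately from the front and the back (1st, last, 2nd, 2nd-last, ...).
Applying both steps to "norganic": "anicnorg", then "agnriocn".

agnriocn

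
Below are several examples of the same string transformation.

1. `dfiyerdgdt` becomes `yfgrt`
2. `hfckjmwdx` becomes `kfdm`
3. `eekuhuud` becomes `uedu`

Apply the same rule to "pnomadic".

What's happening: keep every other character starting from the second (positions 2nd, 4th, 6th, ...), then swap each adjacent pair of characters (1↔2, 3↔4, ...).
Starting from "pnomadic": after the first operation, "nmdc"; after the second, "mncd".

mncd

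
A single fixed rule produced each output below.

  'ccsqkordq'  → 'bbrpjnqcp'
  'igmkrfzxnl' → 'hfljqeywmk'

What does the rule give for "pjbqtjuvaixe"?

The transformation: shift every letter 1 place backward in the alphabet (wrapping around).
For "pjbqtjuvaixe" the result is "oiapsituzhwd".

oiapsituzhwd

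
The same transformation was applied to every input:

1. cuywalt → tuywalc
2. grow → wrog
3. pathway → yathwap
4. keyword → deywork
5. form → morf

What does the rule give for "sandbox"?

xandbos

The pattern: swap the first and last characters.
On "sandbox" that produces "xandbos".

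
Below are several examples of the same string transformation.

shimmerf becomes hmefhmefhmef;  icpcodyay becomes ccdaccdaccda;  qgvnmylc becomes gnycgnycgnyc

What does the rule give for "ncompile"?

The rule is to keep every other character starting from the second (positions 2nd, 4th, 6th, ...), then write the whole string 3 times in a row.
"ncompile" → "cmiecmiecmie".

cmiecmiecmie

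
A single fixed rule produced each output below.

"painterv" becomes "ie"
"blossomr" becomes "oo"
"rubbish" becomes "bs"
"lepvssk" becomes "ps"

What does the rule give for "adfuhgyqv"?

fgv

The rule is to keep one character in every 3, starting at position 3 (positions 3rd, 6th, 9th, ...).
For "adfuhgyqv" the result is "fgv".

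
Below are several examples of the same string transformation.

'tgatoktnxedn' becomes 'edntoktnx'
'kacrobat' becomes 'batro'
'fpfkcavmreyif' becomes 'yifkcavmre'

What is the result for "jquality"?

ityal

In each case the input is transformed by: delete the first 3 characters, then move the last 3 characters to the front (rotate right by 3).
"jquality" → "ality" → "ityal".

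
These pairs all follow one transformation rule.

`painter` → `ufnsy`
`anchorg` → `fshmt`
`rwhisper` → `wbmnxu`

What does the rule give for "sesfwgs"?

xjxkb

The pattern: shift every letter 5 places forward in the alphabet (wrapping around), then delete the last 2 characters.
Working it through for "sesfwgs": intermediate "xjxkblx", final "xjxkb".
(Check on "painter": → "ufnsyjw" → "ufnsy" ✓)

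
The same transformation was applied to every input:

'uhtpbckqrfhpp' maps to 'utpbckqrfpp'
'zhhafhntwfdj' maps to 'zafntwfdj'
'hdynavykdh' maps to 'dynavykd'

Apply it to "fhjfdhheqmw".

fjfdeqmw

The transformation: remove every "h".
Doing the same to "fhjfdhheqmw": "fjfdeqmw".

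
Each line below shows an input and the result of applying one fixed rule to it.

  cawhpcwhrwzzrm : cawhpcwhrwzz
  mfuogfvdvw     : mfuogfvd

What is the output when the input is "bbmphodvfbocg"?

Each output is the input with this applied: delete the last 2 characters.
Applying that to "bbmphodvfbocg" gives "bbmphodvfbo".

bbmphodvfbo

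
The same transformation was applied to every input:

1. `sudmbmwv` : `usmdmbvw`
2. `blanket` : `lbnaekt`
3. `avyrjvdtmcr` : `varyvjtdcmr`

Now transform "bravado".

In each case the input is transformed by: swap each adjacent pair of characters (1↔2, 3↔4, ...).
On "bravado" that produces "rbvadao".

rbvadao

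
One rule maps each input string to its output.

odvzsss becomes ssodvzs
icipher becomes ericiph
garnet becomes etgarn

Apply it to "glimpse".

What's happening: move the last 2 characters to the front (rotate right by 2).
Doing the same to "glimpse": "seglimp".

seglimp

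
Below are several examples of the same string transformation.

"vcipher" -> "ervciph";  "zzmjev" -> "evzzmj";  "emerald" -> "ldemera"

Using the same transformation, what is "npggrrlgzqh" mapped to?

In each case the input is transformed by: move the last 2 characters to the front (rotate right by 2).
On "npggrrlgzqh" that produces "qhnpggrrlgz".

qhnpggrrlgz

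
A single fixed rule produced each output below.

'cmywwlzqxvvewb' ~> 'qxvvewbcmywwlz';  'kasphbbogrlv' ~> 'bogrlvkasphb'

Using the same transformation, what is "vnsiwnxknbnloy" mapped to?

Rule — swap the front and back halves of the string.
For "vnsiwnxknbnloy" the result is "knbnloyvnsiwnx".

knbnloyvnsiwnx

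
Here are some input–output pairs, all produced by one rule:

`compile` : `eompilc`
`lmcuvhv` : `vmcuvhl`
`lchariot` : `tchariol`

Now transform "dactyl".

The transformation: swap the first and last characters.
On "dactyl" that produces "lactyd".

lactyd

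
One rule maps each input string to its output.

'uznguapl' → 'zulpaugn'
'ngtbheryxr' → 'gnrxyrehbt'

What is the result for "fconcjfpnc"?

Rule — reverse the string, then move the last 2 characters to the front (rotate right by 2).
Starting from "fconcjfpnc": after the first operation, "cnpfjcnocf"; after the second, "cfcnpfjcno".
(Check on "uznguapl": → "lpaugnzu" → "zulpaugn" ✓)

cfcnpfjcno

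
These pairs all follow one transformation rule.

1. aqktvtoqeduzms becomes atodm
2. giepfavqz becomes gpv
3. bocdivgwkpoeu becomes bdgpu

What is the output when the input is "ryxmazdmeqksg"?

rmdqg

In each case the input is transformed by: keep one character in every 3, starting at position 1 (positions 1st, 4th, 7th, ...).
On "ryxmazdmeqksg" that produces "rmdqg".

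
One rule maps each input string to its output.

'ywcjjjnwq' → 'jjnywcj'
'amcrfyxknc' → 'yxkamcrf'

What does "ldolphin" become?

lphldo

The rule is to delete the last 2 characters, then move the last 3 characters to the front (rotate right by 3).
For "ldolphin", step one produces "ldolph"; step two turns that into "lphldo".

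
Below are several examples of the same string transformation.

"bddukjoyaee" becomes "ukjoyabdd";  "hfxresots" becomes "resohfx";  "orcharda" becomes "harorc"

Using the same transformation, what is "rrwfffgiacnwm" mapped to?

fffgiacnrrw

In each case the input is transformed by: delete the last 2 characters, then move the first 3 characters to the end (rotate left by 3).
Applying both steps to "rrwfffgiacnwm": "rrwfffgiacn", then "fffgiacnrrw".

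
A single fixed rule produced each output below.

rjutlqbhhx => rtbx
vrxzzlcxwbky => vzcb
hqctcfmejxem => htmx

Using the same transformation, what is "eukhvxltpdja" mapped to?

Looking at the pairs, the operation is to keep one character in every 3, starting at position 1 (positions 1st, 4th, 7th, ...).
"eukhvxltpdja" → "ehld".

ehld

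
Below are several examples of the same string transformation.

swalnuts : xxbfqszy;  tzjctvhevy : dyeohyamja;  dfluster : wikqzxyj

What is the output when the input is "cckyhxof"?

In each case the input is transformed by: move the last character to the front, then shift every letter 5 places forward in the alphabet (wrapping around).
On "cckyhxof": the first step gives "fcckyhxo", and the second then gives "khhpdmct".

khhpdmct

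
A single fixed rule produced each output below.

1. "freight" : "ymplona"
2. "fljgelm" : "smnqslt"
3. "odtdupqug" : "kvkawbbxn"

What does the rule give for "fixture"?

The pattern: swap each adjacent pair of characters (1↔2, 3↔4, ...), then shift every letter 7 places forward in the alphabet (wrapping around).
Applying both steps to "fixture": "iftxrue", then "pmaeybl".

pmaeybl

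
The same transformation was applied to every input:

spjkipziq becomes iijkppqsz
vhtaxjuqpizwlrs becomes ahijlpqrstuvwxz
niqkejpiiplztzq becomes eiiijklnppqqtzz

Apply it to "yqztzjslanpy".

The pattern: sort the characters into alphabetical order.
So "yqztzjslanpy" becomes "ajlnpqstyyzz".

ajlnpqstyyzz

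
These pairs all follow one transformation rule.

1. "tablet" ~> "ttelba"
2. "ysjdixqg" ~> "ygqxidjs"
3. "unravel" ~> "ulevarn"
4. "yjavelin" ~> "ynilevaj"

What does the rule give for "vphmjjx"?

In each case the input is transformed by: reverse the string, then move the last character to the front.
On "vphmjjx" that produces "vxjjmhp".

vxjjmhp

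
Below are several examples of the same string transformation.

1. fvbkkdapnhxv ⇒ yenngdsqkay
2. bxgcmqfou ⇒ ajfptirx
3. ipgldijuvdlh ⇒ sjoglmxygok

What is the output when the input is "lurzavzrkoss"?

xucdycunrvv

Rule — delete the first character, then shift every letter 3 places forward in the alphabet (wrapping around).
Applying both steps to "lurzavzrkoss": "urzavzrkoss", then "xucdycunrvv".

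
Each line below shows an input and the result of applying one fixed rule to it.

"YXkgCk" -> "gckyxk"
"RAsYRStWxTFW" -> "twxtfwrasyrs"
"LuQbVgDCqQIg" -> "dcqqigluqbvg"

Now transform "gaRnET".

netgar

In each case the input is transformed by: swap the front and back halves of the string, then convert every letter to lowercase.
Working it through for "gaRnET": intermediate "nETgaR", final "netgar".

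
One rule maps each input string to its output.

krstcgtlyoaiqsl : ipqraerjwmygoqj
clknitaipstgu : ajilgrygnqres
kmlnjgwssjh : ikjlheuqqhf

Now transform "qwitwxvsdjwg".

Each output is the input with this applied: shift every letter 2 places backward in the alphabet (wrapping around).
"qwitwxvsdjwg" → "ougruvtqbhue".

ougruvtqbhue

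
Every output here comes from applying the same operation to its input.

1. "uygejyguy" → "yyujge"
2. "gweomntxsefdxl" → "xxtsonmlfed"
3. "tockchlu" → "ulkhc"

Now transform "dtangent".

The pattern: delete the first 3 characters, then sort the characters into reverse alphabetical order.
On "dtangent": the first step gives "ngent", and the second then gives "tnnge".

tnnge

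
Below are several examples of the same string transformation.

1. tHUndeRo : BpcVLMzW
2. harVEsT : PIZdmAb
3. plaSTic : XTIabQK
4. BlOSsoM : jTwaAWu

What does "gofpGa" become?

The transformation: flip the case of every letter, then shift every letter 8 places forward in the alphabet (wrapping around).
For "gofpGa", step one produces "GOFPgA"; step two turns that into "OWNXoI".

OWNXoI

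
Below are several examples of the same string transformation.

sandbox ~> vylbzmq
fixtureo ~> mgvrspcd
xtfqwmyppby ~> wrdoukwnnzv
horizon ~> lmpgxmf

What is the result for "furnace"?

csplyad

The transformation: swap the first and last characters, then shift every letter 2 places backward in the alphabet (wrapping around).
Starting from "furnace": after the first operation, "eurnacf"; after the second, "csplyad".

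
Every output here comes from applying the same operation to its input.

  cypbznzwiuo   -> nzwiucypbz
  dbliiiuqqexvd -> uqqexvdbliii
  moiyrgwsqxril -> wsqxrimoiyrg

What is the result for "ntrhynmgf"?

ynmgntrh

The pattern: delete the last character, then swap the front and back halves of the string.
For "ntrhynmgf", step one produces "ntrhynmg"; step two turns that into "ynmgntrh".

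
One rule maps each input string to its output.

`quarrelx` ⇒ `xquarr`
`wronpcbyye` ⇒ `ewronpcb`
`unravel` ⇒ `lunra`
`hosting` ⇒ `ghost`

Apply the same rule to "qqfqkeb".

Rule — move the last 3 characters to the front (rotate right by 3), then delete the first 2 characters.
Starting from "qqfqkeb": after the first operation, "kebqqfq"; after the second, "bqqfq".

bqqfq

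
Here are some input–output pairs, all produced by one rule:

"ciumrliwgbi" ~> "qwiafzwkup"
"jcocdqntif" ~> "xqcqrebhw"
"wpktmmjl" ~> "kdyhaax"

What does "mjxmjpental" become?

In each case the input is transformed by: shift every letter 12 places backward in the alphabet (wrapping around), then delete the last character.
Applying both steps to "mjxmjpental": "axlaxdsbhoz", then "axlaxdsbho".

axlaxdsbho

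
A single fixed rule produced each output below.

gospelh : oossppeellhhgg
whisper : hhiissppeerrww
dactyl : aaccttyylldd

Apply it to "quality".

uuaalliittyyqq

What's happening: move the first character to the end, then double every character.
"quality" → "uuaalliittyyqq".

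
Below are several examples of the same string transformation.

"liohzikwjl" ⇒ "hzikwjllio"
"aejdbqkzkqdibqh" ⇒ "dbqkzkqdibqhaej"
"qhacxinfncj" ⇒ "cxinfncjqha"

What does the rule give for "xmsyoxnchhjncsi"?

yoxnchhjncsixms

Each output is the input with this applied: move the first 3 characters to the end (rotate left by 3).
"xmsyoxnchhjncsi" → "yoxnchhjncsixms".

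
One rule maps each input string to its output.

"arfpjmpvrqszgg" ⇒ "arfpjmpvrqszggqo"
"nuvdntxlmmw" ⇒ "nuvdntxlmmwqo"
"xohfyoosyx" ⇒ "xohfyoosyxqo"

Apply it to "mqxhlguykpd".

mqxhlguykpdqo

What's happening: append "qo".
For "mqxhlguykpd" the result is "mqxhlguykpdqo".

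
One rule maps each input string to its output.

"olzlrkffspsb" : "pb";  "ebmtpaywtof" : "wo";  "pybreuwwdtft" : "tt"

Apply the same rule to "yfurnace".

Rule — keep every other character starting from the second (positions 2nd, 4th, 6th, ...), then keep only the last 2 characters.
On "yfurnace": the first step gives "frae", and the second then gives "ae".

ae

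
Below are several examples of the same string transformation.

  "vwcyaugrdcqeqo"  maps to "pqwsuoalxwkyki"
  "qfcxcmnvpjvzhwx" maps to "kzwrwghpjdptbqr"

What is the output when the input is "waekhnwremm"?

quyebhqlygg

In each case the input is transformed by: shift every letter 6 places backward in the alphabet (wrapping around).
On "waekhnwremm" that produces "quyebhqlygg".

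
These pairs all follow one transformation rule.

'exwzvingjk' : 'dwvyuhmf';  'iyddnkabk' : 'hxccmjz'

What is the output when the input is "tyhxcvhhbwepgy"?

sxgwbuggavdo

What's happening: delete the last 2 characters, then shift every letter 1 place backward in the alphabet (wrapping around).
Applying that to "tyhxcvhhbwepgy" gives "sxgwbuggavdo".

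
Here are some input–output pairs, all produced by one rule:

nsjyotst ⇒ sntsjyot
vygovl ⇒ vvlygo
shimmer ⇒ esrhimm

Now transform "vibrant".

Each output is the input with this applied: swap the first and last characters, then move the last 2 characters to the front (rotate right by 2).
Starting from "vibrant": after the first operation, "tibranv"; after the second, "nvtibra".

nvtibra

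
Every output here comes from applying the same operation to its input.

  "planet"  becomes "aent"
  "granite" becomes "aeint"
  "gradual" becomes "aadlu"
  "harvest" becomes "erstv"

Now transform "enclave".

acelv

The transformation: delete the first 2 characters, then sort the characters into alphabetical order.
"enclave" → "clave" → "acelv".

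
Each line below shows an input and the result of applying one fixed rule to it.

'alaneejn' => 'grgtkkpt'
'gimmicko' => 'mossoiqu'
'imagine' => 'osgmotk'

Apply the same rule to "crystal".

Each output is the input with this applied: shift every letter 6 places forward in the alphabet (wrapping around).
So "crystal" becomes "ixeyzgr".

ixeyzgr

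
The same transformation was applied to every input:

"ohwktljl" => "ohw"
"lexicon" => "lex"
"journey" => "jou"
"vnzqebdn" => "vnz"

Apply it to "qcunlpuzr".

The pattern: keep only the first 3 characters.
On "qcunlpuzr" that produces "qcu".

qcu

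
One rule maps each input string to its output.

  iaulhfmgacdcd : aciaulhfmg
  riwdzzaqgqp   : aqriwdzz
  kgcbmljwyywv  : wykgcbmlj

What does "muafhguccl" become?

gumuafh

The pattern: delete the last 3 characters, then move the last 2 characters to the front (rotate right by 2).
Working it through for "muafhguccl": intermediate "muafhgu", final "gumuafh".
(Check on "iaulhfmgacdcd": → "iaulhfmgac" → "aciaulhfmg" ✓)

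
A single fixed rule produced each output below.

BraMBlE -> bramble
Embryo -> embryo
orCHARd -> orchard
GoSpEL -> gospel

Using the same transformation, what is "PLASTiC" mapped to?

plastic

The pattern: convert every letter to lowercase.
Applying that to "PLASTiC" gives "plastic".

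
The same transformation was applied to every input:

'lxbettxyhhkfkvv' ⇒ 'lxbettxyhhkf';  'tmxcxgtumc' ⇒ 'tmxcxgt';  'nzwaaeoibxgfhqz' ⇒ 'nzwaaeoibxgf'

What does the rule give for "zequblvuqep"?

zequblvu

In each case the input is transformed by: delete the last 3 characters.
"zequblvuqep" → "zequblvu".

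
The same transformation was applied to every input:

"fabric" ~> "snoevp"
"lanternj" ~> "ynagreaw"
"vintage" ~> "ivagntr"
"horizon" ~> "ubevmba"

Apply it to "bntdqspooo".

The pattern: shift every letter 13 places forward in the alphabet (wrapping around) — i.e. ROT13.
"bntdqspooo" → "oagqdfcbbb".

oagqdfcbbb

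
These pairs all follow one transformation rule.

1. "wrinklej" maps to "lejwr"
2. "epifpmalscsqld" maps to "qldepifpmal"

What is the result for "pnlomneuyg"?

uygpnlo

Rule — move the last 3 characters to the front (rotate right by 3), then delete the last 3 characters.
For "pnlomneuyg", step one produces "uygpnlomne"; step two turns that into "uygpnlo".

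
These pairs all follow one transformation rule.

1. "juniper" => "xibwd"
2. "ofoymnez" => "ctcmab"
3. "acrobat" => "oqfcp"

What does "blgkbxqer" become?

pzuyple

In each case the input is transformed by: delete the last 2 characters, then shift every letter 12 places backward in the alphabet (wrapping around).
Working it through for "blgkbxqer": intermediate "blgkbxq", final "pzuyple".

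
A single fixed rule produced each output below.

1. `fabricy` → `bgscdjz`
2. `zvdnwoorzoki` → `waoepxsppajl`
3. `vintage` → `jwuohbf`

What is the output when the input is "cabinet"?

In each case the input is transformed by: shift every letter 1 place forward in the alphabet (wrapping around), then swap each adjacent pair of characters (1↔2, 3↔4, ...).
On "cabinet": the first step gives "dbcjofu", and the second then gives "bdjcfou".

bdjcfou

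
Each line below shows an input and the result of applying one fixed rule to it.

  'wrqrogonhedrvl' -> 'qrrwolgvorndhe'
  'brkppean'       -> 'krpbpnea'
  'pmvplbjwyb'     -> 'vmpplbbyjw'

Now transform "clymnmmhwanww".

ylmcnwmwmnhaw

Each output is the input with this applied: move the first 2 characters to the end (rotate left by 2), then take characters alternately from the front and the back (1st, last, 2nd, 2nd-last, ...).
Starting from "clymnmmhwanww": after the first operation, "ymnmmhwanwwcl"; after the second, "ylmcnwmwmnhaw".
(Check on "brkppean": → "kppeanbr" → "krpbpnea" ✓)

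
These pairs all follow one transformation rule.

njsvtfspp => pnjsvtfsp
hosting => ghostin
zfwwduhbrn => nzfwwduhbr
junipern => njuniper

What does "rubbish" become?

Each output is the input with this applied: move the last character to the front.
On "rubbish" that produces "hrubbis".

hrubbis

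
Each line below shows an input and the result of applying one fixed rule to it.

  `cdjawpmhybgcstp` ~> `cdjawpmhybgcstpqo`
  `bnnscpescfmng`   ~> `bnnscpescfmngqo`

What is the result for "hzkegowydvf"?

hzkegowydvfqo

The rule is to append "qo".
For "hzkegowydvf" the result is "hzkegowydvfqo".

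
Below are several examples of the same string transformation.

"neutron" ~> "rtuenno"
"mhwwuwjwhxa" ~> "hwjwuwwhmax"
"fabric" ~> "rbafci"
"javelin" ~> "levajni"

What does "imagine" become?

igamien

In each case the input is transformed by: reverse the string, then move the first 2 characters to the end (rotate left by 2).
"imagine" → "enigami" → "igamien".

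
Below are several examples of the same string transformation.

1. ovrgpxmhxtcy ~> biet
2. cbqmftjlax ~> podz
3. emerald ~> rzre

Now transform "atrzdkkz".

In each case the input is transformed by: shift every letter 13 places forward in the alphabet (wrapping around) — i.e. ROT13, then keep only the first 4 characters.
Applying that to "atrzdkkz" gives "ngem".

ngem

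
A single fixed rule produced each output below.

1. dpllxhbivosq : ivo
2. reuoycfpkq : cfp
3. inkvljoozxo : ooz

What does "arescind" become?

sci

The rule is to delete the last 2 characters, then keep only the last 3 characters.
"arescind" → "aresci" → "sci".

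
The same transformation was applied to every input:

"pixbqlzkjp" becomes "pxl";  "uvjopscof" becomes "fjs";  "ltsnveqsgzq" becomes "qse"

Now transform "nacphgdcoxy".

ycg

What's happening: move the last 3 characters to the front (rotate right by 3), then keep one character in every 3, starting at position 3 (positions 3rd, 6th, 9th, ...).
On "nacphgdcoxy": the first step gives "oxynacphgdc", and the second then gives "ycg".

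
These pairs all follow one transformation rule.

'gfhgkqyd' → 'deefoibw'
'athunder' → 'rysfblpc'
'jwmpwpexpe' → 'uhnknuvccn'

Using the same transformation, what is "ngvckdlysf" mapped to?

The transformation: swap each adjacent pair of characters (1↔2, 3↔4, ...), then shift every letter 2 places backward in the alphabet (wrapping around).
"ngvckdlysf" → "gncvdkylfs" → "elatbiwjdq".

elatbiwjdq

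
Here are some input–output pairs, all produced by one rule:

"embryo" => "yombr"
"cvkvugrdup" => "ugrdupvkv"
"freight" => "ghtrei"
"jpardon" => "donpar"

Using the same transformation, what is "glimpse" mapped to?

What's happening: delete the first character, then move the first 3 characters to the end (rotate left by 3).
"glimpse" → "limpse" → "pselim".

pselim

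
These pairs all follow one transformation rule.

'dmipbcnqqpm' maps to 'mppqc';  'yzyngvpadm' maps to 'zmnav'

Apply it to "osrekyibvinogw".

Rule — keep every other character starting from the second (positions 2nd, 4th, 6th, ...), then take characters alternately from the front and the back (1st, last, 2nd, 2nd-last, ...).
Working it through for "osrekyibvinogw": intermediate "seybiow", final "sweoyib".

sweoyib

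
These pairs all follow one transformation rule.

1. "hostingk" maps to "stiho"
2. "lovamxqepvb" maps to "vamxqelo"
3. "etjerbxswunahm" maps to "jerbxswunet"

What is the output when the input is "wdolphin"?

The pattern: delete the last 3 characters, then move the first 2 characters to the end (rotate left by 2).
"wdolphin" → "wdolp" → "olpwd".

olpwd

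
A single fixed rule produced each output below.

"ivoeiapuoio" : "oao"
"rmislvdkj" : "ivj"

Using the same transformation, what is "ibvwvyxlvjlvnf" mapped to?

The transformation: keep one character in every 3, starting at position 3 (positions 3rd, 6th, 9th, ...).
On "ibvwvyxlvjlvnf" that produces "vyvv".

vyvv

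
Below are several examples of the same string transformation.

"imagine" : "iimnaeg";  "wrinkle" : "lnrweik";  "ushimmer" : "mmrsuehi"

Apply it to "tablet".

The transformation: sort the characters into alphabetical order, then move the first 3 characters to the end (rotate left by 3).
"tablet" → "abeltt" → "lttabe".
(Check on "wrinkle": → "eiklnrw" → "lnrweik" ✓)

lttabe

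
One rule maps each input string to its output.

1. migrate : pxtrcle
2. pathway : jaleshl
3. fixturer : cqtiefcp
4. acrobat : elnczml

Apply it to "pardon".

yalcoz

Rule — shift every letter 11 places forward in the alphabet (wrapping around), then move the last character to the front.
Starting from "pardon": after the first operation, "alcozy"; after the second, "yalcoz".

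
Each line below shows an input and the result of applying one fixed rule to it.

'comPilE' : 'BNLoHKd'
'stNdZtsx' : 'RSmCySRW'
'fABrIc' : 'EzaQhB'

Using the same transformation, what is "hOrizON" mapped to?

GnQHYnm

Each output is the input with this applied: flip the case of every letter, then shift every letter 1 place backward in the alphabet (wrapping around).
Applying both steps to "hOrizON": "HoRIZon", then "GnQHYnm".
(Check on "fABrIc": → "FabRiC" → "EzaQhB" ✓)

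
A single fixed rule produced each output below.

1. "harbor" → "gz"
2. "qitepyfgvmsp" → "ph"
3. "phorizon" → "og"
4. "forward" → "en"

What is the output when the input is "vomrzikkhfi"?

un

The transformation: shift every letter 1 place backward in the alphabet (wrapping around), then keep only the first 2 characters.
On "vomrzikkhfi": the first step gives "unlqyhjjgeh", and the second then gives "un".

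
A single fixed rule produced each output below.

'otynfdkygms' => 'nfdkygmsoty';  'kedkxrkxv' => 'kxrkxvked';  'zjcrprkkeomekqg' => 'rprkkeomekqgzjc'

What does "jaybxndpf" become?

Looking at the pairs, the operation is to move the first 3 characters to the end (rotate left by 3).
Applying that to "jaybxndpf" gives "bxndpfjay".

bxndpfjay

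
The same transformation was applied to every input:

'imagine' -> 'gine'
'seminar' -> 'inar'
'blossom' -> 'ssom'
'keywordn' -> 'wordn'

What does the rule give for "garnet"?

The rule is to delete the first 3 characters.
Doing the same to "garnet": "net".

net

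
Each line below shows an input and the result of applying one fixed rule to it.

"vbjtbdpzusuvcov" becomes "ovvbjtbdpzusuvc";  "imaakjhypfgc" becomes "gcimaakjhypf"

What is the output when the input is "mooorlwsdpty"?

tymooorlwsdp

The transformation: move the last 2 characters to the front (rotate right by 2).
For "mooorlwsdpty" the result is "tymooorlwsdp".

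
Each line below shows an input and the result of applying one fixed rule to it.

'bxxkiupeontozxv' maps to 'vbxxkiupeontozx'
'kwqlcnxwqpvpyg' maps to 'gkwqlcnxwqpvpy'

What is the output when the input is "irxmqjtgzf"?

firxmqjtgz

The rule is to move the last character to the front.
Applying that to "irxmqjtgzf" gives "firxmqjtgz".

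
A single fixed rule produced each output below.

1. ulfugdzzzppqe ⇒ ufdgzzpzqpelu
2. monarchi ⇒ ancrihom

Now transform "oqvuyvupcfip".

uvvypufcpiqo

Rule — swap each adjacent pair of characters (1↔2, 3↔4, ...), then move the first 2 characters to the end (rotate left by 2).
"oqvuyvupcfip" → "qouvvypufcpi" → "uvvypufcpiqo".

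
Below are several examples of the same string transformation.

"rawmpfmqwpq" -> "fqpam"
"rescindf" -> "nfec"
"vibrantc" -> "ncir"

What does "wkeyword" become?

odky

The rule is to keep every other character starting from the second (positions 2nd, 4th, 6th, ...), then move the first 2 characters to the end (rotate left by 2).
On "wkeyword": the first step gives "kyod", and the second then gives "odky".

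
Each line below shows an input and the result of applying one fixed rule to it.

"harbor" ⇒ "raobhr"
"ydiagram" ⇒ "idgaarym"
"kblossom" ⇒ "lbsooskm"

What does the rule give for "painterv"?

The transformation: move the first character to the end, then swap each adjacent pair of characters (1↔2, 3↔4, ...).
"painterv" → "aintervp" → "iatnrepv".

iatnrepv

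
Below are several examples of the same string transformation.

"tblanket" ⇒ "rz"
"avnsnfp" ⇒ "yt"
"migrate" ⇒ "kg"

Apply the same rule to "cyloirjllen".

Each output is the input with this applied: shift every letter 2 places backward in the alphabet (wrapping around), then keep only the first 2 characters.
Working it through for "cyloirjllen": intermediate "awjmgphjjcl", final "aw".

aw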